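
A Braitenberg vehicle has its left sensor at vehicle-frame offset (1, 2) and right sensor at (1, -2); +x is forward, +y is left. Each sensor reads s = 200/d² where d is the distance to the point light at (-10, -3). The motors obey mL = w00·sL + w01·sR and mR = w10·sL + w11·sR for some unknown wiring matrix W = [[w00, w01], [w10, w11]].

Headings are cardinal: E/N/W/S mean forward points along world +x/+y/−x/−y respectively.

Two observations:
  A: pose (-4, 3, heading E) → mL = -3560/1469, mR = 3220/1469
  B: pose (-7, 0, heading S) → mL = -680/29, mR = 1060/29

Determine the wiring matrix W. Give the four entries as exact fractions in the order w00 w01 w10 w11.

-1/2 -1/2 -1/2 1

obs A: pose=(-4,3,E) → sL=200/113, sR=40/13, mL=-3560/1469, mR=3220/1469
obs B: pose=(-7,0,S) → sL=200/29, sR=40, mL=-680/29, mR=1060/29
sensor matrix S = [[200/113, 40/13], [200/29, 40]]; det S = 2112000/42601
solve [mL_A; mL_B] = S·[w00; w01] and [mR_A; mR_B] = S·[w10; w11]:
  w00 = -1/2, w01 = -1/2, w10 = -1/2, w11 = 1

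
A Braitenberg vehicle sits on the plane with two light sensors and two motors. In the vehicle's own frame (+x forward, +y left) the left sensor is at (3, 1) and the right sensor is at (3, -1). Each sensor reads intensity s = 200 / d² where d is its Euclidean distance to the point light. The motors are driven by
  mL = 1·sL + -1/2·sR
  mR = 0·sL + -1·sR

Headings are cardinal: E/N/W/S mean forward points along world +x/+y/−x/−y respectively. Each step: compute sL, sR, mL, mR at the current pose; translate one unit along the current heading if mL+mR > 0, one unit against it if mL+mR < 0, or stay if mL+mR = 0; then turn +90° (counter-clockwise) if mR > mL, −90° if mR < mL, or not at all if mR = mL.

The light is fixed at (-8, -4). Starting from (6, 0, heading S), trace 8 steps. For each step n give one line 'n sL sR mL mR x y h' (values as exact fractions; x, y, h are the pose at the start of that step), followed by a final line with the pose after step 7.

n=0: pose=(6,0,S); sL=100/113, sR=20/17; mL=570/1921, mR=-20/17; mL+mR=-1690/1921 → advance -1; mR−mL=-2830/1921 → turn -1·90°
n=1: pose=(6,1,W); sL=200/137, sR=200/157; mL=17700/21509, mR=-200/157; mL+mR=-9700/21509 → advance -1; mR−mL=-45100/21509 → turn -1·90°
n=2: pose=(7,1,N); sL=10/13, sR=5/8; mL=95/208, mR=-5/8; mL+mR=-35/208 → advance -1; mR−mL=-225/208 → turn -1·90°
n=3: pose=(7,0,E); sL=200/349, sR=200/333; mL=31700/116217, mR=-200/333; mL+mR=-12700/38739 → advance -1; mR−mL=-101500/116217 → turn -1·90°
n=4: pose=(6,0,S); sL=100/113, sR=20/17; mL=570/1921, mR=-20/17; mL+mR=-1690/1921 → advance -1; mR−mL=-2830/1921 → turn -1·90°
n=5: pose=(6,1,W); sL=200/137, sR=200/157; mL=17700/21509, mR=-200/157; mL+mR=-9700/21509 → advance -1; mR−mL=-45100/21509 → turn -1·90°
n=6: pose=(7,1,N); sL=10/13, sR=5/8; mL=95/208, mR=-5/8; mL+mR=-35/208 → advance -1; mR−mL=-225/208 → turn -1·90°
n=7: pose=(7,0,E); sL=200/349, sR=200/333; mL=31700/116217, mR=-200/333; mL+mR=-12700/38739 → advance -1; mR−mL=-101500/116217 → turn -1·90°

0 100/113 20/17 570/1921 -20/17 6 0 S
1 200/137 200/157 17700/21509 -200/157 6 1 W
2 10/13 5/8 95/208 -5/8 7 1 N
3 200/349 200/333 31700/116217 -200/333 7 0 E
4 100/113 20/17 570/1921 -20/17 6 0 S
5 200/137 200/157 17700/21509 -200/157 6 1 W
6 10/13 5/8 95/208 -5/8 7 1 N
7 200/349 200/333 31700/116217 -200/333 7 0 E
final 6 0 S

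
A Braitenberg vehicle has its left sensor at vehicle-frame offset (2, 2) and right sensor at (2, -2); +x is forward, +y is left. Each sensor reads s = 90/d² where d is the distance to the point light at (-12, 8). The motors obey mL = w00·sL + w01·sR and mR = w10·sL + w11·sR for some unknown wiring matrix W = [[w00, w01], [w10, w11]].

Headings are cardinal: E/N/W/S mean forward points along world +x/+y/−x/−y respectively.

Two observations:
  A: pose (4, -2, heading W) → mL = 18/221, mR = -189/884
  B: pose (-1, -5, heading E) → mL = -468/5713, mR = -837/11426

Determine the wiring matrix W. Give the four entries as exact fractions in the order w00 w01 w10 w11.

obs A: pose=(4,-2,W) → sL=9/34, sR=9/26, mL=18/221, mR=-189/884
obs B: pose=(-1,-5,E) → sL=9/29, sR=45/197, mL=-468/5713, mR=-837/11426
sensor matrix S = [[9/34, 9/26], [9/29, 45/197]]; det S = -59292/1262573
solve [mL_A; mL_B] = S·[w00; w01] and [mR_A; mR_B] = S·[w10; w11]:
  w00 = -1, w01 = 1, w10 = 1/2, w11 = -1

-1 1 1/2 -1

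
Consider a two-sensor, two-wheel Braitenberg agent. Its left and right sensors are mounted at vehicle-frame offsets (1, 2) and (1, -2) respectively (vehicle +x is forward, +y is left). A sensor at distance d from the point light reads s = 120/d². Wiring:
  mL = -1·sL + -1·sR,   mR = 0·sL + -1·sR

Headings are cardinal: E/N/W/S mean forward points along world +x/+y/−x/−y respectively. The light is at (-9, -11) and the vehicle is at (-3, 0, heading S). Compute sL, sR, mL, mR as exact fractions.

left sensor world pos  = (-1, -1); dL² = 164
right sensor world pos = (-5, -1); dR² = 116
sL = 120/164 = 30/41
sR = 120/116 = 30/29
mL = -1·sL + -1·sR = -2100/1189
mR = 0·sL + -1·sR = -30/29

30/41 30/29 -2100/1189 -30/29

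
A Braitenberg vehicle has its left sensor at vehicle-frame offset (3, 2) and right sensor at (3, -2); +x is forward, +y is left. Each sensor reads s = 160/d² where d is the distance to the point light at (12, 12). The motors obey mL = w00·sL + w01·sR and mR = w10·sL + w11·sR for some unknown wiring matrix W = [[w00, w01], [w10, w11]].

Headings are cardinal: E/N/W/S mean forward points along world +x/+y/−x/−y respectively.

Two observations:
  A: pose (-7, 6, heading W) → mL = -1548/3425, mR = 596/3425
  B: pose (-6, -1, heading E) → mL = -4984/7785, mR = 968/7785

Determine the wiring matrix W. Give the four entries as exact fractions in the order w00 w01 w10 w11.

obs A: pose=(-7,6,W) → sL=40/137, sR=8/25, mL=-1548/3425, mR=596/3425
obs B: pose=(-6,-1,E) → sL=80/173, sR=16/45, mL=-4984/7785, mR=968/7785
sensor matrix S = [[40/137, 8/25], [80/173, 16/45]]; det S = -47104/1066545
solve [mL_A; mL_B] = S·[w00; w01] and [mR_A; mR_B] = S·[w10; w11]:
  w00 = -1, w01 = -1/2, w10 = -1/2, w11 = 1

-1 -1/2 -1/2 1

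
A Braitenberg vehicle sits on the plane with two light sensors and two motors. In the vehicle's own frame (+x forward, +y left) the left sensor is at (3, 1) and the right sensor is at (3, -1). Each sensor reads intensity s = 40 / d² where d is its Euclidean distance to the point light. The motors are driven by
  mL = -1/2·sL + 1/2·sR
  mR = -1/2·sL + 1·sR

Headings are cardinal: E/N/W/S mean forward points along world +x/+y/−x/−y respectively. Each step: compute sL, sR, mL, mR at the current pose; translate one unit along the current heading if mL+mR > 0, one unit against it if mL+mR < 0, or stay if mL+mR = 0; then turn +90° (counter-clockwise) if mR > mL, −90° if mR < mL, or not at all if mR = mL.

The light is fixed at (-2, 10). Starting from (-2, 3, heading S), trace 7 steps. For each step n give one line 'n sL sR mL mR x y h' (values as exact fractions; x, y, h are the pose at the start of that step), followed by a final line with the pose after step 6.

0 40/101 40/101 0 20/101 -2 3 S
1 20/29 4/9 -32/261 26/261 -2 2 E
2 40/29 8/5 16/145 132/145 -3 2 N
3 1/2 10/13 7/52 27/52 -3 3 W
4 40/101 40/109 -160/11009 1860/11009 -4 3 S
5 4/5 20/41 -32/205 18/205 -4 2 E
6 40/41 40/29 240/1189 1060/1189 -5 2 N
final -5 3 W

n=0: pose=(-2,3,S); sL=40/101, sR=40/101; mL=0, mR=20/101; mL+mR=20/101 → advance +1; mR−mL=20/101 → turn +1·90°
n=1: pose=(-2,2,E); sL=20/29, sR=4/9; mL=-32/261, mR=26/261; mL+mR=-2/87 → advance -1; mR−mL=2/9 → turn +1·90°
n=2: pose=(-3,2,N); sL=40/29, sR=8/5; mL=16/145, mR=132/145; mL+mR=148/145 → advance +1; mR−mL=4/5 → turn +1·90°
n=3: pose=(-3,3,W); sL=1/2, sR=10/13; mL=7/52, mR=27/52; mL+mR=17/26 → advance +1; mR−mL=5/13 → turn +1·90°
n=4: pose=(-4,3,S); sL=40/101, sR=40/109; mL=-160/11009, mR=1860/11009; mL+mR=1700/11009 → advance +1; mR−mL=20/109 → turn +1·90°
n=5: pose=(-4,2,E); sL=4/5, sR=20/41; mL=-32/205, mR=18/205; mL+mR=-14/205 → advance -1; mR−mL=10/41 → turn +1·90°
n=6: pose=(-5,2,N); sL=40/41, sR=40/29; mL=240/1189, mR=1060/1189; mL+mR=1300/1189 → advance +1; mR−mL=20/29 → turn +1·90°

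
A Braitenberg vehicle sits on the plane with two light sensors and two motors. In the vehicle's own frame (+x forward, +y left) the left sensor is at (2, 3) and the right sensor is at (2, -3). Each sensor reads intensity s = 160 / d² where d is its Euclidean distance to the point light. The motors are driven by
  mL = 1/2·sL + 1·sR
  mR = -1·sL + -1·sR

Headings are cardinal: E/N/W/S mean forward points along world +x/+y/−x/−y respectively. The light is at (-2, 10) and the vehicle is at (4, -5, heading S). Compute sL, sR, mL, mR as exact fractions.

left sensor world pos  = (7, -7); dL² = 370
right sensor world pos = (1, -7); dR² = 298
sL = 160/370 = 16/37
sR = 160/298 = 80/149
mL = 1/2·sL + 1·sR = 4152/5513
mR = -1·sL + -1·sR = -5344/5513

16/37 80/149 4152/5513 -5344/5513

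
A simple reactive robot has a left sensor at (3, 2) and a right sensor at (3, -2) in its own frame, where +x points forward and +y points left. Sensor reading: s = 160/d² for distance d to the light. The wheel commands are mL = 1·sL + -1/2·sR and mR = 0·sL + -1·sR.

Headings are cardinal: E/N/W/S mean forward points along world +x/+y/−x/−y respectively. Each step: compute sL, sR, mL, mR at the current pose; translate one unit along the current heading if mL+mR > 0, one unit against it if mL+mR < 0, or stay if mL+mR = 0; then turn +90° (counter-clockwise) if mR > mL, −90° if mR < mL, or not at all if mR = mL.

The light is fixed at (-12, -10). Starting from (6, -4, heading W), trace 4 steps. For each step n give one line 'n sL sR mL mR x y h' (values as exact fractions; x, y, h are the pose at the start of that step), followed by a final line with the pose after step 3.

n=0: pose=(6,-4,W); sL=160/241, sR=160/289; mL=26960/69649, mR=-160/289; mL+mR=-11600/69649 → advance -1; mR−mL=-65520/69649 → turn -1·90°
n=1: pose=(7,-4,N); sL=16/37, sR=80/261; mL=2696/9657, mR=-80/261; mL+mR=-88/3219 → advance -1; mR−mL=-5656/9657 → turn -1·90°
n=2: pose=(7,-5,E); sL=160/533, sR=160/493; mL=36240/262769, mR=-160/493; mL+mR=-49040/262769 → advance -1; mR−mL=-121520/262769 → turn -1·90°
n=3: pose=(6,-5,S); sL=40/101, sR=8/13; mL=116/1313, mR=-8/13; mL+mR=-692/1313 → advance -1; mR−mL=-924/1313 → turn -1·90°

0 160/241 160/289 26960/69649 -160/289 6 -4 W
1 16/37 80/261 2696/9657 -80/261 7 -4 N
2 160/533 160/493 36240/262769 -160/493 7 -5 E
3 40/101 8/13 116/1313 -8/13 6 -5 S
final 6 -4 W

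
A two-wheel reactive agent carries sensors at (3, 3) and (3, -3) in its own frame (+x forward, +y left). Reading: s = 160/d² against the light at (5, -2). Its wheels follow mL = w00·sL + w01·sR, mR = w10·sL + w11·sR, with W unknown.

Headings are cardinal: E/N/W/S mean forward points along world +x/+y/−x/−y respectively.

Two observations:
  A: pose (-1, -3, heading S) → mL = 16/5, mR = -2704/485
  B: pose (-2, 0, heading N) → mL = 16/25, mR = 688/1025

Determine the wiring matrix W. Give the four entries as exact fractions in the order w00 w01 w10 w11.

obs A: pose=(-1,-3,S) → sL=32/5, sR=160/97, mL=16/5, mR=-2704/485
obs B: pose=(-2,0,N) → sL=32/25, sR=160/41, mL=16/25, mR=688/1025
sensor matrix S = [[32/5, 160/97], [32/25, 160/41]]; det S = 454656/19885
solve [mL_A; mL_B] = S·[w00; w01] and [mR_A; mR_B] = S·[w10; w11]:
  w00 = 1/2, w01 = 0, w10 = -1, w11 = 1/2

1/2 0 -1 1/2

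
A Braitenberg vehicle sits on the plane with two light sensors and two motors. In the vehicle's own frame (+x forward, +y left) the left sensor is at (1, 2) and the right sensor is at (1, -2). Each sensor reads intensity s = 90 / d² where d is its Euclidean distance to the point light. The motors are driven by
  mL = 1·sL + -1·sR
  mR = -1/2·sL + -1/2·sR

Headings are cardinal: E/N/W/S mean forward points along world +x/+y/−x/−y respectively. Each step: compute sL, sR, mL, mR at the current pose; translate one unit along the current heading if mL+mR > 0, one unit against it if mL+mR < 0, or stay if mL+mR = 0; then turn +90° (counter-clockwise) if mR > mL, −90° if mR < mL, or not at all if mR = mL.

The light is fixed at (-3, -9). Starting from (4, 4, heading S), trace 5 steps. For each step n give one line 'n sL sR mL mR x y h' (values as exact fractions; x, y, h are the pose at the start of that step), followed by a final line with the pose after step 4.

n=0: pose=(4,4,S); sL=2/5, sR=90/169; mL=-112/845, mR=-394/845; mL+mR=-506/845 → advance -1; mR−mL=-282/845 → turn -1·90°
n=1: pose=(4,5,W); sL=1/2, sR=45/146; mL=14/73, mR=-59/146; mL+mR=-31/146 → advance -1; mR−mL=-87/146 → turn -1·90°
n=2: pose=(5,5,N); sL=10/29, sR=18/65; mL=128/1885, mR=-586/1885; mL+mR=-458/1885 → advance -1; mR−mL=-714/1885 → turn -1·90°
n=3: pose=(5,4,E); sL=5/17, sR=45/101; mL=-260/1717, mR=-635/1717; mL+mR=-895/1717 → advance -1; mR−mL=-375/1717 → turn -1·90°
n=4: pose=(4,4,S); sL=2/5, sR=90/169; mL=-112/845, mR=-394/845; mL+mR=-506/845 → advance -1; mR−mL=-282/845 → turn -1·90°

0 2/5 90/169 -112/845 -394/845 4 4 S
1 1/2 45/146 14/73 -59/146 4 5 W
2 10/29 18/65 128/1885 -586/1885 5 5 N
3 5/17 45/101 -260/1717 -635/1717 5 4 E
4 2/5 90/169 -112/845 -394/845 4 4 S
final 4 5 W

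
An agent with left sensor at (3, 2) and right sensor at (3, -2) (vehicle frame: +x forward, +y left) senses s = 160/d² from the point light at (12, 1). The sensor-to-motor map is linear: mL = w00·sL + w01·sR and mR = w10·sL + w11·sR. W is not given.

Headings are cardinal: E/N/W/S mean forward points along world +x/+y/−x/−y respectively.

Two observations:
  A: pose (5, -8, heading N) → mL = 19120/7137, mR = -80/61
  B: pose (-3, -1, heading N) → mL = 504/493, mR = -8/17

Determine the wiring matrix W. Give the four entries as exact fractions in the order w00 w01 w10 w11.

1 1/2 0 -1/2

obs A: pose=(5,-8,N) → sL=160/117, sR=160/61, mL=19120/7137, mR=-80/61
obs B: pose=(-3,-1,N) → sL=16/29, sR=16/17, mL=504/493, mR=-8/17
sensor matrix S = [[160/117, 160/61], [16/29, 16/17]]; det S = -563200/3518541
solve [mL_A; mL_B] = S·[w00; w01] and [mR_A; mR_B] = S·[w10; w11]:
  w00 = 1, w01 = 1/2, w10 = 0, w11 = -1/2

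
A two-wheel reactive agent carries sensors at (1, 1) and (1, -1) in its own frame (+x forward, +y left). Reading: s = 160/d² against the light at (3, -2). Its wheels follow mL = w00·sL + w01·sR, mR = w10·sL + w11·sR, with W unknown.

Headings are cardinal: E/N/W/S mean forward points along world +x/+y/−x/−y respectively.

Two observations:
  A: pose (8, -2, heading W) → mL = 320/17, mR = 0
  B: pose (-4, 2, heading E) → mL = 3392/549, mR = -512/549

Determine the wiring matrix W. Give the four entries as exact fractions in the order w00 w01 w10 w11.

obs A: pose=(8,-2,W) → sL=160/17, sR=160/17, mL=320/17, mR=0
obs B: pose=(-4,2,E) → sL=160/61, sR=32/9, mL=3392/549, mR=-512/549
sensor matrix S = [[160/17, 160/17], [160/61, 32/9]]; det S = 81920/9333
solve [mL_A; mL_B] = S·[w00; w01] and [mR_A; mR_B] = S·[w10; w11]:
  w00 = 1, w01 = 1, w10 = 1, w11 = -1

1 1 1 -1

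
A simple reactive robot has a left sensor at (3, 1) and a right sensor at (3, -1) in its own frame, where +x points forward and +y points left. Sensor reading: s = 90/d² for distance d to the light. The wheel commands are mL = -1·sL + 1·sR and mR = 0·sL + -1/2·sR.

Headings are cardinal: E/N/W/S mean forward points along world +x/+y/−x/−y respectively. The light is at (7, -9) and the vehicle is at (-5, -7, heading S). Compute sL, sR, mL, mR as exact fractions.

left sensor world pos  = (-4, -10); dL² = 122
right sensor world pos = (-6, -10); dR² = 170
sL = 90/122 = 45/61
sR = 90/170 = 9/17
mL = -1·sL + 1·sR = -216/1037
mR = 0·sL + -1/2·sR = -9/34

45/61 9/17 -216/1037 -9/34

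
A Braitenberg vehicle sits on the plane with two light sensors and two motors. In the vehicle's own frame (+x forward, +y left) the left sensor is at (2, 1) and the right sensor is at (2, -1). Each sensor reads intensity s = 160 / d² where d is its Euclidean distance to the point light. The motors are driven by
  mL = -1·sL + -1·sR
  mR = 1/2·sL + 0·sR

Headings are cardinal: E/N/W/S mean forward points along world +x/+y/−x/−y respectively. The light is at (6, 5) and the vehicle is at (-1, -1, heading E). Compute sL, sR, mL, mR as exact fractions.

16/5 80/37 -992/185 8/5

left sensor world pos  = (1, 0); dL² = 50
right sensor world pos = (1, -2); dR² = 74
sL = 160/50 = 16/5
sR = 160/74 = 80/37
mL = -1·sL + -1·sR = -992/185
mR = 1/2·sL + 0·sR = 8/5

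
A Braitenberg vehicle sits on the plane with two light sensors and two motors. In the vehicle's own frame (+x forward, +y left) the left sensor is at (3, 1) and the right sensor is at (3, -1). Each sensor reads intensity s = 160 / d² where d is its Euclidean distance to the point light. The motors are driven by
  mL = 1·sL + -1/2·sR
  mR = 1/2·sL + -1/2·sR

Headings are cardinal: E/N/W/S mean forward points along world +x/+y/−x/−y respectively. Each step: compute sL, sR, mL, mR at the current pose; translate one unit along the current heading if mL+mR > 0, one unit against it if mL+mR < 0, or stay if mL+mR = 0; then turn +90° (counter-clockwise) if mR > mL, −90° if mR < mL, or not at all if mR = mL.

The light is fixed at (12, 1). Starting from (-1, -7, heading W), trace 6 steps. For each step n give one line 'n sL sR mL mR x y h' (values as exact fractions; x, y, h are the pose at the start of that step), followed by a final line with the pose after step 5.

0 160/337 32/61 4368/20557 -512/20557 -1 -7 W
1 16/25 80/97 552/2425 -224/2425 -2 -7 N
2 160/157 32/37 3408/5809 448/5809 -2 -6 E
3 40/61 20/37 870/2257 130/2257 -1 -6 S
4 160/337 32/61 4368/20557 -512/20557 -1 -7 W
5 16/25 80/97 552/2425 -224/2425 -2 -7 N
final -2 -6 E

n=0: pose=(-1,-7,W); sL=160/337, sR=32/61; mL=4368/20557, mR=-512/20557; mL+mR=3856/20557 → advance +1; mR−mL=-80/337 → turn -1·90°
n=1: pose=(-2,-7,N); sL=16/25, sR=80/97; mL=552/2425, mR=-224/2425; mL+mR=328/2425 → advance +1; mR−mL=-8/25 → turn -1·90°
n=2: pose=(-2,-6,E); sL=160/157, sR=32/37; mL=3408/5809, mR=448/5809; mL+mR=3856/5809 → advance +1; mR−mL=-80/157 → turn -1·90°
n=3: pose=(-1,-6,S); sL=40/61, sR=20/37; mL=870/2257, mR=130/2257; mL+mR=1000/2257 → advance +1; mR−mL=-20/61 → turn -1·90°
n=4: pose=(-1,-7,W); sL=160/337, sR=32/61; mL=4368/20557, mR=-512/20557; mL+mR=3856/20557 → advance +1; mR−mL=-80/337 → turn -1·90°
n=5: pose=(-2,-7,N); sL=16/25, sR=80/97; mL=552/2425, mR=-224/2425; mL+mR=328/2425 → advance +1; mR−mL=-8/25 → turn -1·90°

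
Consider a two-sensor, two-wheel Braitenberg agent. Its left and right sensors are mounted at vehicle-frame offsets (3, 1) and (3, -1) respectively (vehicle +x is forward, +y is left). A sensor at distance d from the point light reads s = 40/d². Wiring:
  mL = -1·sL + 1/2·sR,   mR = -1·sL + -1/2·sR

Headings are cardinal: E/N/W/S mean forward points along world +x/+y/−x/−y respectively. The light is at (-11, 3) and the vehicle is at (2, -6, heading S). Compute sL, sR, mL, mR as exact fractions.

left sensor world pos  = (3, -9); dL² = 340
right sensor world pos = (1, -9); dR² = 288
sL = 40/340 = 2/17
sR = 40/288 = 5/36
mL = -1·sL + 1/2·sR = -59/1224
mR = -1·sL + -1/2·sR = -229/1224

2/17 5/36 -59/1224 -229/1224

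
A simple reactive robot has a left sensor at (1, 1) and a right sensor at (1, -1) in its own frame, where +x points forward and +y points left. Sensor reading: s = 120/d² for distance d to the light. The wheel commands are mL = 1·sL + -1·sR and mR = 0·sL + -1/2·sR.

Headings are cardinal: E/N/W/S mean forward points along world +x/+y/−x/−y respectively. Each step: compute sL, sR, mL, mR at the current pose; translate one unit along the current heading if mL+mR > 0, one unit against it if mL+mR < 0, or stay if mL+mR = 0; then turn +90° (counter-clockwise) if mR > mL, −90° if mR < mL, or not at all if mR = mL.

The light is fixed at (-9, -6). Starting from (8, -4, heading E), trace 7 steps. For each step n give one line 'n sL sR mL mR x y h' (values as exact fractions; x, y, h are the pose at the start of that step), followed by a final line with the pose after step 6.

n=0: pose=(8,-4,E); sL=40/111, sR=24/65; mL=-64/7215, mR=-12/65; mL+mR=-1396/7215 → advance -1; mR−mL=-1268/7215 → turn -1·90°
n=1: pose=(7,-4,S); sL=12/29, sR=60/113; mL=-384/3277, mR=-30/113; mL+mR=-1254/3277 → advance -1; mR−mL=-486/3277 → turn -1·90°
n=2: pose=(7,-3,W); sL=120/229, sR=120/241; mL=1440/55189, mR=-60/241; mL+mR=-12300/55189 → advance -1; mR−mL=-15180/55189 → turn -1·90°
n=3: pose=(8,-3,N); sL=15/34, sR=6/17; mL=3/34, mR=-3/17; mL+mR=-3/34 → advance -1; mR−mL=-9/34 → turn -1·90°
n=4: pose=(8,-4,E); sL=40/111, sR=24/65; mL=-64/7215, mR=-12/65; mL+mR=-1396/7215 → advance -1; mR−mL=-1268/7215 → turn -1·90°
n=5: pose=(7,-4,S); sL=12/29, sR=60/113; mL=-384/3277, mR=-30/113; mL+mR=-1254/3277 → advance -1; mR−mL=-486/3277 → turn -1·90°
n=6: pose=(7,-3,W); sL=120/229, sR=120/241; mL=1440/55189, mR=-60/241; mL+mR=-12300/55189 → advance -1; mR−mL=-15180/55189 → turn -1·90°

0 40/111 24/65 -64/7215 -12/65 8 -4 E
1 12/29 60/113 -384/3277 -30/113 7 -4 S
2 120/229 120/241 1440/55189 -60/241 7 -3 W
3 15/34 6/17 3/34 -3/17 8 -3 N
4 40/111 24/65 -64/7215 -12/65 8 -4 E
5 12/29 60/113 -384/3277 -30/113 7 -4 S
6 120/229 120/241 1440/55189 -60/241 7 -3 W
final 8 -3 N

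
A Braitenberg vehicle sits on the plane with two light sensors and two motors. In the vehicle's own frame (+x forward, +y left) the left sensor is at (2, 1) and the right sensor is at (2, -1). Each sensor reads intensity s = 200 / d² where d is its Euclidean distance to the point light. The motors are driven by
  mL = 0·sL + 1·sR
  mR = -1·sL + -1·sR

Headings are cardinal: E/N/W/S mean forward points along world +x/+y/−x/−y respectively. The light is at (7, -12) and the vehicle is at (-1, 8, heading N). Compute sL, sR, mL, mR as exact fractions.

left sensor world pos  = (-2, 10); dL² = 565
right sensor world pos = (0, 10); dR² = 533
sL = 200/565 = 40/113
sR = 200/533 = 200/533
mL = 0·sL + 1·sR = 200/533
mR = -1·sL + -1·sR = -43920/60229

40/113 200/533 200/533 -43920/60229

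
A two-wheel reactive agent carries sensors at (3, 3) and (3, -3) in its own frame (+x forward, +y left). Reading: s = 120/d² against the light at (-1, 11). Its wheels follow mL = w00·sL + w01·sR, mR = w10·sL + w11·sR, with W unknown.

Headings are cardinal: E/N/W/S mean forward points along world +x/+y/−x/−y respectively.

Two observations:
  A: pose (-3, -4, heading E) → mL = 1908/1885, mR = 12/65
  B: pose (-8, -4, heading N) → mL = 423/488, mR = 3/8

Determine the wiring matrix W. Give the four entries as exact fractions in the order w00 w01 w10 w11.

obs A: pose=(-3,-4,E) → sL=24/29, sR=24/65, mL=1908/1885, mR=12/65
obs B: pose=(-8,-4,N) → sL=30/61, sR=3/4, mL=423/488, mR=3/8
sensor matrix S = [[24/29, 24/65], [30/61, 3/4]]; det S = 10098/22997
solve [mL_A; mL_B] = S·[w00; w01] and [mR_A; mR_B] = S·[w10; w11]:
  w00 = 1, w01 = 1/2, w10 = 0, w11 = 1/2

1 1/2 0 1/2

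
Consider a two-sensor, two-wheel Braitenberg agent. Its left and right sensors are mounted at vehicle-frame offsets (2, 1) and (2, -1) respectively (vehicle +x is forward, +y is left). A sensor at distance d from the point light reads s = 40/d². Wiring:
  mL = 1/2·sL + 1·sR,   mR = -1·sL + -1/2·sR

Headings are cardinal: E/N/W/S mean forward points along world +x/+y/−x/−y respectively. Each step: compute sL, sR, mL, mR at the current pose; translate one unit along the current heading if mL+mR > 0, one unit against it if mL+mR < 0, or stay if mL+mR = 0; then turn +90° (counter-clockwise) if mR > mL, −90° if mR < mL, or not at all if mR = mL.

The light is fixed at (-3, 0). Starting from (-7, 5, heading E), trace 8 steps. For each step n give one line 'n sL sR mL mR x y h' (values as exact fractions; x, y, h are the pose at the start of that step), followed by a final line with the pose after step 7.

0 1 2 5/2 -2 -7 5 E
1 40/13 8/5 204/65 -252/65 -6 5 S
2 4/5 20/37 174/185 -198/185 -6 6 W
3 40/73 8/13 844/949 -812/949 -5 6 N
4 5/8 10/9 205/144 -85/72 -5 7 E
5 8/5 40/29 316/145 -332/145 -4 7 S
6 20/29 4/9 206/261 -238/261 -4 8 W
7 40/101 40/101 60/101 -60/101 -3 8 N
final -3 8 E

n=0: pose=(-7,5,E); sL=1, sR=2; mL=5/2, mR=-2; mL+mR=1/2 → advance +1; mR−mL=-9/2 → turn -1·90°
n=1: pose=(-6,5,S); sL=40/13, sR=8/5; mL=204/65, mR=-252/65; mL+mR=-48/65 → advance -1; mR−mL=-456/65 → turn -1·90°
n=2: pose=(-6,6,W); sL=4/5, sR=20/37; mL=174/185, mR=-198/185; mL+mR=-24/185 → advance -1; mR−mL=-372/185 → turn -1·90°
n=3: pose=(-5,6,N); sL=40/73, sR=8/13; mL=844/949, mR=-812/949; mL+mR=32/949 → advance +1; mR−mL=-1656/949 → turn -1·90°
n=4: pose=(-5,7,E); sL=5/8, sR=10/9; mL=205/144, mR=-85/72; mL+mR=35/144 → advance +1; mR−mL=-125/48 → turn -1·90°
n=5: pose=(-4,7,S); sL=8/5, sR=40/29; mL=316/145, mR=-332/145; mL+mR=-16/145 → advance -1; mR−mL=-648/145 → turn -1·90°
n=6: pose=(-4,8,W); sL=20/29, sR=4/9; mL=206/261, mR=-238/261; mL+mR=-32/261 → advance -1; mR−mL=-148/87 → turn -1·90°
n=7: pose=(-3,8,N); sL=40/101, sR=40/101; mL=60/101, mR=-60/101; mL+mR=0 → advance +0; mR−mL=-120/101 → turn -1·90°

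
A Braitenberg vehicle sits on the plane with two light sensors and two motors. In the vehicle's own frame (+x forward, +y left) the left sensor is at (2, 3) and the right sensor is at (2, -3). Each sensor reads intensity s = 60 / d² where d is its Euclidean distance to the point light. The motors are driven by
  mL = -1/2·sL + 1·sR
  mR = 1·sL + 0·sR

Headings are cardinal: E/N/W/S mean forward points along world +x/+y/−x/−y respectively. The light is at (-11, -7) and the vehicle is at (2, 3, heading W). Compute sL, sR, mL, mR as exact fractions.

6/17 6/29 15/493 6/17

left sensor world pos  = (0, 0); dL² = 170
right sensor world pos = (0, 6); dR² = 290
sL = 60/170 = 6/17
sR = 60/290 = 6/29
mL = -1/2·sL + 1·sR = 15/493
mR = 1·sL + 0·sR = 6/17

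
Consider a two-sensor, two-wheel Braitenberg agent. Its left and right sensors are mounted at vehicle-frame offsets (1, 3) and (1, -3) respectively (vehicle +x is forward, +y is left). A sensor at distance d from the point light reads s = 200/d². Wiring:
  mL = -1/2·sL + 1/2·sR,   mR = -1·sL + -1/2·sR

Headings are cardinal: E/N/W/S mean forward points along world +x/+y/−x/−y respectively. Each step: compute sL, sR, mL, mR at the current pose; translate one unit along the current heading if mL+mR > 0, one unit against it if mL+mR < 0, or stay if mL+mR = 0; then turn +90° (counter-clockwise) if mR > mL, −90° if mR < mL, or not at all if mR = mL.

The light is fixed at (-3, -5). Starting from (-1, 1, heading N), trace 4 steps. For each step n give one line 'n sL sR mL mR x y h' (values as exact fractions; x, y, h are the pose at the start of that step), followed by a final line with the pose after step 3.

0 4 100/37 -24/37 -198/37 -1 1 N
1 200/73 200/13 6000/949 -9900/949 -1 0 E
2 25/4 10 15/8 -45/4 -2 0 S
3 200/9 200/81 -800/81 -1900/81 -2 1 W
final -1 1 N

n=0: pose=(-1,1,N); sL=4, sR=100/37; mL=-24/37, mR=-198/37; mL+mR=-6 → advance -1; mR−mL=-174/37 → turn -1·90°
n=1: pose=(-1,0,E); sL=200/73, sR=200/13; mL=6000/949, mR=-9900/949; mL+mR=-300/73 → advance -1; mR−mL=-15900/949 → turn -1·90°
n=2: pose=(-2,0,S); sL=25/4, sR=10; mL=15/8, mR=-45/4; mL+mR=-75/8 → advance -1; mR−mL=-105/8 → turn -1·90°
n=3: pose=(-2,1,W); sL=200/9, sR=200/81; mL=-800/81, mR=-1900/81; mL+mR=-100/3 → advance -1; mR−mL=-1100/81 → turn -1·90°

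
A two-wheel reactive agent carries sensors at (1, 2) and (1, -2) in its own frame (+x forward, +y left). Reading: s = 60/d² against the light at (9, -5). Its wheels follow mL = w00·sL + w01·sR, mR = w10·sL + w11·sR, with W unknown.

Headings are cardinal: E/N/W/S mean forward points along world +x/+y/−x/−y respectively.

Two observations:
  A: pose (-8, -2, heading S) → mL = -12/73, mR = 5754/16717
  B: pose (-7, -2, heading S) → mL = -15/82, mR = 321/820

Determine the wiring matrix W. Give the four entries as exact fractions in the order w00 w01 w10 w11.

obs A: pose=(-8,-2,S) → sL=60/229, sR=12/73, mL=-12/73, mR=5754/16717
obs B: pose=(-7,-2,S) → sL=3/10, sR=15/82, mL=-15/82, mR=321/820
sensor matrix S = [[60/229, 12/73], [3/10, 15/82]]; det S = -4752/3426985
solve [mL_A; mL_B] = S·[w00; w01] and [mR_A; mR_B] = S·[w10; w11]:
  w00 = 0, w01 = -1, w10 = 1, w11 = 1/2

0 -1 1 1/2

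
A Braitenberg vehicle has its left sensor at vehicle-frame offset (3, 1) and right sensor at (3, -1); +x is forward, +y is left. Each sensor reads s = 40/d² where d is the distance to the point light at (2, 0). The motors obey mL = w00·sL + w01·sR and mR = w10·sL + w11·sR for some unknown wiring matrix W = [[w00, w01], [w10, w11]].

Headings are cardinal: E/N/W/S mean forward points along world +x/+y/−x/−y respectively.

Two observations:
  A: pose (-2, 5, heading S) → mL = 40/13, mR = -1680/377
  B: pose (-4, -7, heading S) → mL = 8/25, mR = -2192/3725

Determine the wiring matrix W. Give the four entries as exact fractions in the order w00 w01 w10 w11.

obs A: pose=(-2,5,S) → sL=40/13, sR=40/29, mL=40/13, mR=-1680/377
obs B: pose=(-4,-7,S) → sL=8/25, sR=40/149, mL=8/25, mR=-2192/3725
sensor matrix S = [[40/13, 40/29], [8/25, 40/149]]; det S = 108032/280865
solve [mL_A; mL_B] = S·[w00; w01] and [mR_A; mR_B] = S·[w10; w11]:
  w00 = 1, w01 = 0, w10 = -1, w11 = -1

1 0 -1 -1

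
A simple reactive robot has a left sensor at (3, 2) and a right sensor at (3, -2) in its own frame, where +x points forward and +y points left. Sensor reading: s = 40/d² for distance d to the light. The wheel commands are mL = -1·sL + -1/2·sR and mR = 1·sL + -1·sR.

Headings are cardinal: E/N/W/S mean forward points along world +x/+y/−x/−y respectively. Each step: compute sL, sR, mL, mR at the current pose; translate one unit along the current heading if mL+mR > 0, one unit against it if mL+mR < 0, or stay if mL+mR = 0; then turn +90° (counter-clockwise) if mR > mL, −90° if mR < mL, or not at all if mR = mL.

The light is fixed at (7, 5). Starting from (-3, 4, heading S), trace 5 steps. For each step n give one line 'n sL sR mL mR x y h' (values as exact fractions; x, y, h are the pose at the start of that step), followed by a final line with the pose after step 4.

0 1/2 1/4 -5/8 1/4 -3 4 S
1 40/53 40/53 -60/53 0 -3 5 E
2 20/89 4/9 -358/801 -176/801 -4 5 N
3 8/41 40/197 -2396/8077 -64/8077 -4 4 W
4 1/2 1/4 -5/8 1/4 -3 4 S
final -3 5 E

n=0: pose=(-3,4,S); sL=1/2, sR=1/4; mL=-5/8, mR=1/4; mL+mR=-3/8 → advance -1; mR−mL=7/8 → turn +1·90°
n=1: pose=(-3,5,E); sL=40/53, sR=40/53; mL=-60/53, mR=0; mL+mR=-60/53 → advance -1; mR−mL=60/53 → turn +1·90°
n=2: pose=(-4,5,N); sL=20/89, sR=4/9; mL=-358/801, mR=-176/801; mL+mR=-2/3 → advance -1; mR−mL=182/801 → turn +1·90°
n=3: pose=(-4,4,W); sL=8/41, sR=40/197; mL=-2396/8077, mR=-64/8077; mL+mR=-60/197 → advance -1; mR−mL=2332/8077 → turn +1·90°
n=4: pose=(-3,4,S); sL=1/2, sR=1/4; mL=-5/8, mR=1/4; mL+mR=-3/8 → advance -1; mR−mL=7/8 → turn +1·90°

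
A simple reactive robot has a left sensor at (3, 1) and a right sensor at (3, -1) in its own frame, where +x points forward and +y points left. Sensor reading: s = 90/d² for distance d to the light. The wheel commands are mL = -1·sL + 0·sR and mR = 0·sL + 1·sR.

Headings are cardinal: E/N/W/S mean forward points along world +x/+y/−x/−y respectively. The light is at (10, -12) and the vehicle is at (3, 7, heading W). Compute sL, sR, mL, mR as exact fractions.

45/212 9/50 -45/212 9/50

left sensor world pos  = (0, 6); dL² = 424
right sensor world pos = (0, 8); dR² = 500
sL = 90/424 = 45/212
sR = 90/500 = 9/50
mL = -1·sL + 0·sR = -45/212
mR = 0·sL + 1·sR = 9/50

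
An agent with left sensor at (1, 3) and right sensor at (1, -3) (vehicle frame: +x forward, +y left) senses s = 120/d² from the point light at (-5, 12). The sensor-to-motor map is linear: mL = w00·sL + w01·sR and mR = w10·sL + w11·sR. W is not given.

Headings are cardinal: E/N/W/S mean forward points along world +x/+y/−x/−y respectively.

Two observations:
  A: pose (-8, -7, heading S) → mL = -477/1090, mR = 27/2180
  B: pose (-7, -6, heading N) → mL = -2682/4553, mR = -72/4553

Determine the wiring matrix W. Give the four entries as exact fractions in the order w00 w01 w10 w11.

-1 -1/2 1/2 -1/2

obs A: pose=(-8,-7,S) → sL=3/10, sR=30/109, mL=-477/1090, mR=27/2180
obs B: pose=(-7,-6,N) → sL=60/157, sR=12/29, mL=-2682/4553, mR=-72/4553
sensor matrix S = [[3/10, 30/109], [60/157, 12/29]]; det S = 47034/2481385
solve [mL_A; mL_B] = S·[w00; w01] and [mR_A; mR_B] = S·[w10; w11]:
  w00 = -1, w01 = -1/2, w10 = 1/2, w11 = -1/2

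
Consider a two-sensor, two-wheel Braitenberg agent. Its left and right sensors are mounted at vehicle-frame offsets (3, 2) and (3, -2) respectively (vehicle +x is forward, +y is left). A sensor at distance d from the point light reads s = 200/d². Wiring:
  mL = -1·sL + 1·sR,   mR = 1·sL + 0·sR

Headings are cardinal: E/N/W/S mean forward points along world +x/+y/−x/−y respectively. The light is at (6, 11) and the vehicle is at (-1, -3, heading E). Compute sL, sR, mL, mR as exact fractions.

left sensor world pos  = (2, -1); dL² = 160
right sensor world pos = (2, -5); dR² = 272
sL = 200/160 = 5/4
sR = 200/272 = 25/34
mL = -1·sL + 1·sR = -35/68
mR = 1·sL + 0·sR = 5/4

5/4 25/34 -35/68 5/4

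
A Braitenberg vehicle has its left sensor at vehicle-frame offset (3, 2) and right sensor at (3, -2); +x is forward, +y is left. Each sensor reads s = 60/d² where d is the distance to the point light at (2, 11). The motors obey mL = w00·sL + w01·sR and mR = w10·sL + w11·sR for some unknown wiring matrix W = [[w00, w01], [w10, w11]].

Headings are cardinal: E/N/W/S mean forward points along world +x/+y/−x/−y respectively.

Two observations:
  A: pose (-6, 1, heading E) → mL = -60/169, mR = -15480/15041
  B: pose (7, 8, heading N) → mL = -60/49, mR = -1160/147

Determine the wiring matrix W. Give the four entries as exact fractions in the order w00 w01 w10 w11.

0 -1 -1 -1

obs A: pose=(-6,1,E) → sL=60/89, sR=60/169, mL=-60/169, mR=-15480/15041
obs B: pose=(7,8,N) → sL=20/3, sR=60/49, mL=-60/49, mR=-1160/147
sensor matrix S = [[60/89, 60/169], [20/3, 60/49]]; det S = -1136000/737009
solve [mL_A; mL_B] = S·[w00; w01] and [mR_A; mR_B] = S·[w10; w11]:
  w00 = 0, w01 = -1, w10 = -1, w11 = -1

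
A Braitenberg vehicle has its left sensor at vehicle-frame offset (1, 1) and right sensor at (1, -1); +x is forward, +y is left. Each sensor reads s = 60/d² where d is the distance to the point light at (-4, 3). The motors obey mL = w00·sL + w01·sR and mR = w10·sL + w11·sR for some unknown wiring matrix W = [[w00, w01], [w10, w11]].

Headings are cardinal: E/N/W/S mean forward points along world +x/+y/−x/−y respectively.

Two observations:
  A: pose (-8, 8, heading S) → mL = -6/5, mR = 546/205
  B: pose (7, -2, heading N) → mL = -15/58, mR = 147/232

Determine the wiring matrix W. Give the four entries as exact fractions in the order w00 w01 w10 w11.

-1/2 0 1/2 1

obs A: pose=(-8,8,S) → sL=12/5, sR=60/41, mL=-6/5, mR=546/205
obs B: pose=(7,-2,N) → sL=15/29, sR=3/8, mL=-15/58, mR=147/232
sensor matrix S = [[12/5, 60/41], [15/29, 3/8]]; det S = 1701/11890
solve [mL_A; mL_B] = S·[w00; w01] and [mR_A; mR_B] = S·[w10; w11]:
  w00 = -1/2, w01 = 0, w10 = 1/2, w11 = 1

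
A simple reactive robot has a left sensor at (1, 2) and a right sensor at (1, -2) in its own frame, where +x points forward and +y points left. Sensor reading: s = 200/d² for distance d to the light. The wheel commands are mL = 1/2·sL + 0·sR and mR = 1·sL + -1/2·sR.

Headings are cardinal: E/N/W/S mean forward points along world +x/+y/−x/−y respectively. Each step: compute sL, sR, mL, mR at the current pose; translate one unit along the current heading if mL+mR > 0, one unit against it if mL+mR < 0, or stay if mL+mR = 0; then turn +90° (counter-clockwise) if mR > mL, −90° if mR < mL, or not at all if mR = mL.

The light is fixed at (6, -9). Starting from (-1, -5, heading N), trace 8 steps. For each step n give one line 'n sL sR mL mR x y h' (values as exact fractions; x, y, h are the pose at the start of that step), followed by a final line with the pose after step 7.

0 100/53 4 50/53 -6/53 -1 -5 N
1 40/17 40/9 20/17 20/153 -1 -4 E
2 25/4 5/2 25/8 5 0 -4 S
3 200/61 200/29 100/61 -300/1769 0 -5 E
4 100/9 100/29 50/9 2450/261 1 -5 S
5 200/41 200/17 100/41 -700/697 1 -6 E
6 25 5 25/2 45/2 2 -6 S
7 8 200/9 4 -28/9 2 -7 E
final 3 -7 S

n=0: pose=(-1,-5,N); sL=100/53, sR=4; mL=50/53, mR=-6/53; mL+mR=44/53 → advance +1; mR−mL=-56/53 → turn -1·90°
n=1: pose=(-1,-4,E); sL=40/17, sR=40/9; mL=20/17, mR=20/153; mL+mR=200/153 → advance +1; mR−mL=-160/153 → turn -1·90°
n=2: pose=(0,-4,S); sL=25/4, sR=5/2; mL=25/8, mR=5; mL+mR=65/8 → advance +1; mR−mL=15/8 → turn +1·90°
n=3: pose=(0,-5,E); sL=200/61, sR=200/29; mL=100/61, mR=-300/1769; mL+mR=2600/1769 → advance +1; mR−mL=-3200/1769 → turn -1·90°
n=4: pose=(1,-5,S); sL=100/9, sR=100/29; mL=50/9, mR=2450/261; mL+mR=1300/87 → advance +1; mR−mL=1000/261 → turn +1·90°
n=5: pose=(1,-6,E); sL=200/41, sR=200/17; mL=100/41, mR=-700/697; mL+mR=1000/697 → advance +1; mR−mL=-2400/697 → turn -1·90°
n=6: pose=(2,-6,S); sL=25, sR=5; mL=25/2, mR=45/2; mL+mR=35 → advance +1; mR−mL=10 → turn +1·90°
n=7: pose=(2,-7,E); sL=8, sR=200/9; mL=4, mR=-28/9; mL+mR=8/9 → advance +1; mR−mL=-64/9 → turn -1·90°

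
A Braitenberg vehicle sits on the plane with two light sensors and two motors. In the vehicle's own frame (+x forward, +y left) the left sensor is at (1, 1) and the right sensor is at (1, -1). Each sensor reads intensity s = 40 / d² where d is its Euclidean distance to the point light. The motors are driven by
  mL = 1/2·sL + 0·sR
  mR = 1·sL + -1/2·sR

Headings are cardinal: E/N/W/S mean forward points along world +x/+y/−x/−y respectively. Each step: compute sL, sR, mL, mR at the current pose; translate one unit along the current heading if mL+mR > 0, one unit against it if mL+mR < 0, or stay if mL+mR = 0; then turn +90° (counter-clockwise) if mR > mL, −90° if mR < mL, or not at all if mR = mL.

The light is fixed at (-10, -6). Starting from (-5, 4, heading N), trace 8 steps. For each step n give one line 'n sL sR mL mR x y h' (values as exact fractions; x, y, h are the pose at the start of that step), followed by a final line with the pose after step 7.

n=0: pose=(-5,4,N); sL=40/137, sR=40/157; mL=20/137, mR=3540/21509; mL+mR=6680/21509 → advance +1; mR−mL=400/21509 → turn +1·90°
n=1: pose=(-5,5,W); sL=10/29, sR=1/4; mL=5/29, mR=51/232; mL+mR=91/232 → advance +1; mR−mL=11/232 → turn +1·90°
n=2: pose=(-6,5,S); sL=8/25, sR=40/109; mL=4/25, mR=372/2725; mL+mR=808/2725 → advance +1; mR−mL=-64/2725 → turn -1·90°
n=3: pose=(-6,4,W); sL=4/9, sR=4/13; mL=2/9, mR=34/117; mL+mR=20/39 → advance +1; mR−mL=8/117 → turn +1·90°
n=4: pose=(-7,4,S); sL=40/97, sR=8/17; mL=20/97, mR=292/1649; mL+mR=632/1649 → advance +1; mR−mL=-48/1649 → turn -1·90°
n=5: pose=(-7,3,W); sL=10/17, sR=5/13; mL=5/17, mR=175/442; mL+mR=305/442 → advance +1; mR−mL=45/442 → turn +1·90°
n=6: pose=(-8,3,S); sL=40/73, sR=8/13; mL=20/73, mR=228/949; mL+mR=488/949 → advance +1; mR−mL=-32/949 → turn -1·90°
n=7: pose=(-8,2,W); sL=4/5, sR=20/41; mL=2/5, mR=114/205; mL+mR=196/205 → advance +1; mR−mL=32/205 → turn +1·90°

0 40/137 40/157 20/137 3540/21509 -5 4 N
1 10/29 1/4 5/29 51/232 -5 5 W
2 8/25 40/109 4/25 372/2725 -6 5 S
3 4/9 4/13 2/9 34/117 -6 4 W
4 40/97 8/17 20/97 292/1649 -7 4 S
5 10/17 5/13 5/17 175/442 -7 3 W
6 40/73 8/13 20/73 228/949 -8 3 S
7 4/5 20/41 2/5 114/205 -8 2 W
final -9 2 S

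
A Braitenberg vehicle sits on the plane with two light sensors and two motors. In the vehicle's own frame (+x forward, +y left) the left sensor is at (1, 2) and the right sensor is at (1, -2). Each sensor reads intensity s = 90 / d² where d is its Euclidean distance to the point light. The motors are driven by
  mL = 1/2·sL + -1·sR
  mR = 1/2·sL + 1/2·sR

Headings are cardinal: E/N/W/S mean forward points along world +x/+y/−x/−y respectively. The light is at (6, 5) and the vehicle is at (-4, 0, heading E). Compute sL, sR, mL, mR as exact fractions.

1 9/13 -5/26 11/13

left sensor world pos  = (-3, 2); dL² = 90
right sensor world pos = (-3, -2); dR² = 130
sL = 90/90 = 1
sR = 90/130 = 9/13
mL = 1/2·sL + -1·sR = -5/26
mR = 1/2·sL + 1/2·sR = 11/13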